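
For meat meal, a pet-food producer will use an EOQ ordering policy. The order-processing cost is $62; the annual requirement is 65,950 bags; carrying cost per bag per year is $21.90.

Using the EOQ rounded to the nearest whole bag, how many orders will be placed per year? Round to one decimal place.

107.9 orders per year

2DS/H = 2·65,950·62/21.9 = 373,415.53
EOQ = √373,415.53 ≈ 611.08 → Q = 611
N = D/Q = 65,950/611 ≈ 107.938 orders/yr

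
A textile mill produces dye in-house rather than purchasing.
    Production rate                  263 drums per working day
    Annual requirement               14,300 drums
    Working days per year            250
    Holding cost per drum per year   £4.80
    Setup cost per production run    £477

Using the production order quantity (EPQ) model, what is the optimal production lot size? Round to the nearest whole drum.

1,906 drums

d = 14,300/250 = 57.2000 drums/day;  effective holding cost H(1 − d/p) = 4.8·(1 − 57.2000/263) = 3.75605
Q* = √(2DS / H_eff) = √(2·14,300·477 / 3.75605) ≈ 1,905.80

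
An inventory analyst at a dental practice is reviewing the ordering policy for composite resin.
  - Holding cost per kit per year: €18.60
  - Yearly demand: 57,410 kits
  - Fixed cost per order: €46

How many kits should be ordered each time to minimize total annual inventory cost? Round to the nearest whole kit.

Q* = √(2·D·S / H) = √(2·57,410·46 / 18.6) = √283,963.4 ≈ 532.88

533 kits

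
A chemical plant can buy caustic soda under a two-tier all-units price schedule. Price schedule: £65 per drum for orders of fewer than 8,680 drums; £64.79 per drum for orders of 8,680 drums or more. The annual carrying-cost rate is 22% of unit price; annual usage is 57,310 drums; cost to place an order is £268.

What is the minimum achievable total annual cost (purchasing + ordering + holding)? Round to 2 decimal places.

£3,746,108.76

H₁ = 22%×£65 = £14.3000;  H₂ = 22%×£64.79 = £14.2538
EOQ₁ = √(2×57,310×268/14.3000) = 1,465.65  (< 8,680, feasible at tier 1)
EOQ₂ = √(2×57,310×268/14.2538) = 1,468.02  (< 8,680 → use Q = 8,680 at tier-2 price)
TC(tier 1 (EOQ₁), Q≈1,465.6) = £3,746,108.76
TC(tier 2, Q≈8,680.0) = £3,776,745.87
Minimum at tier 1 (EOQ₁): £3,746,108.76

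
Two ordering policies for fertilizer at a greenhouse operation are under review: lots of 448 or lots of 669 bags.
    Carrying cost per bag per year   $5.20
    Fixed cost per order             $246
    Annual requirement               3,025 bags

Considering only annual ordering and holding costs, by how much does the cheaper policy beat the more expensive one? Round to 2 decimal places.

$25.88

Annual cost at Q: ordering D·S/Q plus holding Q·H/2.
TC(448) = (3,025/448)×246 + (448/2)×5.2 = $2,825.85
TC(669) = (3,025/669)×246 + (669/2)×5.2 = $2,851.73
Cheaper: Q = 448.  Difference = $25.88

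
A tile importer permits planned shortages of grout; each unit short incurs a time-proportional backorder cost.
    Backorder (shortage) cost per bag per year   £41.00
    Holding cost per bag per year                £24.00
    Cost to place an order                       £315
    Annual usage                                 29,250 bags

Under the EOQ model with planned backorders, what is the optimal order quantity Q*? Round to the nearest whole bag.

Q* = √(2DS/H) · √((H + b)/b)
   = √(2 × 29,250 × 315 / 24) · √((24 + 41) / 41)
   = 876.249 × 1.2591 ≈ 1,103.30

1,103 bags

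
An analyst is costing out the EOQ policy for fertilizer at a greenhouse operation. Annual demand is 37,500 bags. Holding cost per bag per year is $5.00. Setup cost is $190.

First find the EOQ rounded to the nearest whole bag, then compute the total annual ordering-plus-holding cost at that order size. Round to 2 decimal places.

Optimal lot size Q* = (2 × 37,500 × $190 / $5)^½ ≈ 1,688.19 → Q = 1,688 bags
Annual ordering cost = (D/Q)·S = (37,500/1,688) × 190 = $4,220.97
Annual holding cost  = (Q/2)·H = (1,688/2) × 5 = $4,220.00
Total = $4,220.97 + $4,220.00 = $8,440.97

$8,440.97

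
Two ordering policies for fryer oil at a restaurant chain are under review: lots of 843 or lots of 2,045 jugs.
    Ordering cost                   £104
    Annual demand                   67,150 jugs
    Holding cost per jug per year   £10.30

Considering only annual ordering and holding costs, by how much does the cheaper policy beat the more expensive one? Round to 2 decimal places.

£1,321.04

Annual cost at Q: ordering D·S/Q plus holding Q·H/2.
TC(843) = (67,150/843)×104 + (843/2)×10.3 = £12,625.67
TC(2,045) = (67,150/2,045)×104 + (2,045/2)×10.3 = £13,946.71
|ΔTC| = |£12,625.67 − £13,946.71| = £1,321.04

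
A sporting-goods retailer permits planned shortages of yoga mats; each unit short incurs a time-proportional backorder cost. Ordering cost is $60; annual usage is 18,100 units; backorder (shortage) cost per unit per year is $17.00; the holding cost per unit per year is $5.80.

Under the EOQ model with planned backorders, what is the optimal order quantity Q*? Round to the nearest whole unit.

Q* = √(2DS/H) · √((H + b)/b)
   = √(2 × 18,100 × 60 / 5.8) · √((5.8 + 17) / 17)
   = 611.950 × 1.1581 ≈ 708.69

709 units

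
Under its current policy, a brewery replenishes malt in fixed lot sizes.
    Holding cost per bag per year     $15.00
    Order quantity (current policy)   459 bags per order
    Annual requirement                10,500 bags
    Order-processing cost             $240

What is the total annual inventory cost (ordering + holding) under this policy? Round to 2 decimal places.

$8,932.70

Annual ordering cost = (D/Q)·S = (10,500/459) × 240 = $5,490.20
Annual holding cost  = (Q/2)·H = (459/2) × 15 = $3,442.50
Total = $5,490.20 + $3,442.50 = $8,932.70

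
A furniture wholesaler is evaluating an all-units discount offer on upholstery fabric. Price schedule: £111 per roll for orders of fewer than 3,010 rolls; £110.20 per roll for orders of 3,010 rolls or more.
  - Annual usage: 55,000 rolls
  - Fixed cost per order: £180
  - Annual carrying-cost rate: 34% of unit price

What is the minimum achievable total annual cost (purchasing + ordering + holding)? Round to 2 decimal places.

H₁ = 34%×£111 = £37.7400;  H₂ = 34%×£110.20 = £37.4680
EOQ₁ = √(2×55,000×180/37.7400) = 724.32  (< 3,010, feasible at tier 1)
EOQ₂ = √(2×55,000×180/37.4680) = 726.95  (< 3,010 → use Q = 3,010 at tier-2 price)
TC(tier 1 (EOQ₁), Q≈724.3) = £6,132,335.91
TC(tier 2, Q≈3,010.0) = £6,120,678.38
Minimum at tier 2: £6,120,678.38

£6,120,678.38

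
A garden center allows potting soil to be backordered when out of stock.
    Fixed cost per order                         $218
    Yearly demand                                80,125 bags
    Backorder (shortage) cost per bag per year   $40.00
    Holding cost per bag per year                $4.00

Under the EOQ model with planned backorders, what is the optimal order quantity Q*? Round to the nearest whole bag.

Q* = √(2DS/H) · √((H + b)/b)
   = √(2 × 80,125 × 218 / 4) · √((4 + 40) / 40)
   = 2,955.271 × 1.0488 ≈ 3,099.51

3,100 bags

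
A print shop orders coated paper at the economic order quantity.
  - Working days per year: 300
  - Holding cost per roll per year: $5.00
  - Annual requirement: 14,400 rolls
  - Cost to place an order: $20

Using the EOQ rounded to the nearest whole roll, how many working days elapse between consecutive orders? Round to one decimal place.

7.1 days

EOQ = √(2DS/H) = √(2 × 14,400 × 20 / 5)
    = √(115,200.00) ≈ 339.41 → Q = 339 rolls
Cycle time = (working days × Q)/D = (300 × 339) / 14,400 = 7.062 days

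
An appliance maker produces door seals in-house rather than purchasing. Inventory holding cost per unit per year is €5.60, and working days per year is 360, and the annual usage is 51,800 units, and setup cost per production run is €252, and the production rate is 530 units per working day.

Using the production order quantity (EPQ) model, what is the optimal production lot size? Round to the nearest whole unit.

2,530 units

d = 51,800/360 = 143.8889 units/day;  effective holding cost H(1 − d/p) = 5.6·(1 − 143.8889/530) = 4.07966
Q* = √(2DS / H_eff) = √(2·51,800·252 / 4.07966) ≈ 2,529.69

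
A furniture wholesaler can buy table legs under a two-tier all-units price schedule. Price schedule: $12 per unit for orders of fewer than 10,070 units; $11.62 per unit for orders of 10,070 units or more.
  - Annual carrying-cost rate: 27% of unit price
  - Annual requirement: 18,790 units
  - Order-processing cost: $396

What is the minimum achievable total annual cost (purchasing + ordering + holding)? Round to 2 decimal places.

$232,423.82

H₁ = 27%×$12 = $3.2400;  H₂ = 27%×$11.62 = $3.1374
EOQ₁ = √(2×18,790×396/3.2400) = 2,143.15  (< 10,070, feasible at tier 1)
EOQ₂ = √(2×18,790×396/3.1374) = 2,177.92  (< 10,070 → use Q = 10,070 at tier-2 price)
TC(tier 1 (EOQ₁), Q≈2,143.2) = $232,423.82
TC(tier 2, Q≈10,070.0) = $234,875.52
Minimum at tier 1 (EOQ₁): $232,423.82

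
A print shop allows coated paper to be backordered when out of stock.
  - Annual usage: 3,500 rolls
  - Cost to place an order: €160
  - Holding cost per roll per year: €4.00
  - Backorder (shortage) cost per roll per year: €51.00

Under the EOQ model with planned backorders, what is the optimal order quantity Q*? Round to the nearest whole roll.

550 rolls

Q* = √(2DS/H) · √((H + b)/b)
   = √(2 × 3,500 × 160 / 4) · √((4 + 51) / 51)
   = 529.150 × 1.0385 ≈ 549.51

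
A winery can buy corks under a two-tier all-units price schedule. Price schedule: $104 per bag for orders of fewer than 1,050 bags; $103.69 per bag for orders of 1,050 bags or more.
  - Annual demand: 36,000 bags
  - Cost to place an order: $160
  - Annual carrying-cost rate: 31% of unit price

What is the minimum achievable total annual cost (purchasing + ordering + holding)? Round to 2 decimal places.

H₁ = 31%×$104 = $32.2400;  H₂ = 31%×$103.69 = $32.1439
EOQ₁ = √(2×36,000×160/32.2400) = 597.76  (< 1,050, feasible at tier 1)
EOQ₂ = √(2×36,000×160/32.1439) = 598.66  (< 1,050 → use Q = 1,050 at tier-2 price)
TC(tier 1 (EOQ₁), Q≈597.8) = $3,763,271.87
TC(tier 2, Q≈1,050.0) = $3,755,201.26
Minimum at tier 2: $3,755,201.26

$3,755,201.26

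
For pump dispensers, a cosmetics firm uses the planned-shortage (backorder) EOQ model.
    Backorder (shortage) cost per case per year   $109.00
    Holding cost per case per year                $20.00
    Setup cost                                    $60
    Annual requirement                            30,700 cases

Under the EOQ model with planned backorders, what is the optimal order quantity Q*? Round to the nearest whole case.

467 cases

Q* = √(2DS/H) · √((H + b)/b)
   = √(2 × 30,700 × 60 / 20) · √((20 + 109) / 109)
   = 429.185 × 1.0879 ≈ 466.90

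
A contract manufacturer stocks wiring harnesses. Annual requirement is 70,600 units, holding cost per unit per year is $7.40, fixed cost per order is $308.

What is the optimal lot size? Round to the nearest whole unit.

2,424 units

EOQ = √(2DS/H) = √(2 × 70,600 × 308 / 7.4)
    = √(5,876,972.97) ≈ 2,424.25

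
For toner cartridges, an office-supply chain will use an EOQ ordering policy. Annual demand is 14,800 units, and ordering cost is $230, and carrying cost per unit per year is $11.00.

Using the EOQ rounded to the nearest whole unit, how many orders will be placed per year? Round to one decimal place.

Q* = √(2·D·S / H) = √(2·14,800·230 / 11) = √618,909.1 ≈ 786.71 → Q = 787
Orders per year = D/Q = 14,800 / 787 = 18.806

18.8 orders per year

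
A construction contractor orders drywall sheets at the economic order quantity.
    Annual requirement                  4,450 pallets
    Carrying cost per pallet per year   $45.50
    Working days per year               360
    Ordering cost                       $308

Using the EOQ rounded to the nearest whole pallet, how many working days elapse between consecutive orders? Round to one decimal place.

Q* = √(2·D·S / H) = √(2·4,450·308 / 45.5) = √60,246.2 ≈ 245.45 → Q = 245 pallets
T = Q/D × 360 days = 245/4,450 × 360 = 19.820 days

19.8 days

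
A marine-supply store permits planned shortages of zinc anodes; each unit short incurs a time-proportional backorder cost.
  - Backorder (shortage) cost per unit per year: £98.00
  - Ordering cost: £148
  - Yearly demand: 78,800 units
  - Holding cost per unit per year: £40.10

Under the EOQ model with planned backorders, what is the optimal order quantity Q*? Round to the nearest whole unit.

Q* = √(2DS/H) · √((H + b)/b)
   = √(2 × 78,800 × 148 / 40.1) · √((40.1 + 98) / 98)
   = 762.670 × 1.1871 ≈ 905.36

905 units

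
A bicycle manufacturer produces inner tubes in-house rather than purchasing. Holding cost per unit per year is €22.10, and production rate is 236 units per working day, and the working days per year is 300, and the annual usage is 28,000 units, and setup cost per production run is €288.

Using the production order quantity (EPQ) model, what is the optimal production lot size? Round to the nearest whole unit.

d = 28,000/300 = 93.3333 units/day;  effective holding cost H(1 − d/p) = 22.1·(1 − 93.3333/236) = 13.35989
Q* = √(2DS / H_eff) = √(2·28,000·288 / 13.35989) ≈ 1,098.72

1,099 units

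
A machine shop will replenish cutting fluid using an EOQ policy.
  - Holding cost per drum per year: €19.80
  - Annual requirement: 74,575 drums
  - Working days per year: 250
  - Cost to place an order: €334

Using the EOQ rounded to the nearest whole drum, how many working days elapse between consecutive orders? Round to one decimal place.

5.3 days

2DS/H = 2·74,575·334/19.8 = 2,515,964.65
EOQ = √2,515,964.65 ≈ 1,586.18 → Q = 1,586 drums
T = Q/D × 250 days = 1,586/74,575 × 250 = 5.317 days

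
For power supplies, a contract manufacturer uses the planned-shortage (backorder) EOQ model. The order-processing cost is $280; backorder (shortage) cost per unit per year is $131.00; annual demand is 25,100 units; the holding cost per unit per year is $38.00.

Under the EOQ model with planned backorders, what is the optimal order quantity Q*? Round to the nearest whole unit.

691 units

Basic EOQ = √(2·25,100·280/38) = 608.190
Backorder adjustment √((H+b)/b) = √((38+131)/131) = 1.1358
Q* = 608.190 × 1.1358 ≈ 690.79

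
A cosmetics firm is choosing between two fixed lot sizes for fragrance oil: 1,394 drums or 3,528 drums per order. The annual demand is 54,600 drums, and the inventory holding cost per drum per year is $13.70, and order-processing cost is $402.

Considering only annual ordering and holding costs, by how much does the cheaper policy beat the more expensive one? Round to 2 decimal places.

$5,093.85

TC(Q) = (D/Q)S + (Q/2)H
TC(1,394) = (54,600/1,394)×402 + (1,394/2)×13.7 = $25,294.38
TC(3,528) = (54,600/3,528)×402 + (3,528/2)×13.7 = $30,388.23
Lots of 1,394 are cheaper by $5,093.85.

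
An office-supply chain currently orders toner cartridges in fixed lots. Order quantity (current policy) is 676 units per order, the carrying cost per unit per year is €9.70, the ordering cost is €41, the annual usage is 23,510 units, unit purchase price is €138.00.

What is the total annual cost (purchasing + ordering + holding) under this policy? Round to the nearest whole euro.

Orders/yr = 23,510/676 = 34.778; ordering cost = 34.778 × €41 = €1,425.90
Average inventory = 676/2 = 338; holding cost = 338 × €9.7 = €3,278.60
Purchase cost = D·C = 23,510 × 138 = €3,244,380.00
Total = €1,425.90 + €3,278.60 + €3,244,380.00 = €3,249,084.50

€3,249,085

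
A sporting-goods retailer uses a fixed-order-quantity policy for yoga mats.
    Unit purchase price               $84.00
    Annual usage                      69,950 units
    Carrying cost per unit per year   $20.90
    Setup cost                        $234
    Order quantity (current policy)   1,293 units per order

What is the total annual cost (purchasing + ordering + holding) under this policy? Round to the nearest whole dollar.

Ordering: D/Q × S = 69,950/1,293 × $234 = $12,659.16
Holding:  Q/2 × H = 1,293/2 × $20.9 = $13,511.85
Purchase cost = D·C = 69,950 × 84 = $5,875,800.00
Total = $12,659.16 + $13,511.85 + $5,875,800.00 = $5,901,971.01

$5,901,971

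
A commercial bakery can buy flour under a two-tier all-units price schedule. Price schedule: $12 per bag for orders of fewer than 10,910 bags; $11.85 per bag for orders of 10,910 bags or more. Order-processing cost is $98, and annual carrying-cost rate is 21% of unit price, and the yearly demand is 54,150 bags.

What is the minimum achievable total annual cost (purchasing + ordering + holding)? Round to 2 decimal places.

H₁ = 21%×$12 = $2.5200;  H₂ = 21%×$11.85 = $2.4885
EOQ₁ = √(2×54,150×98/2.5200) = 2,052.23  (< 10,910, feasible at tier 1)
EOQ₂ = √(2×54,150×98/2.4885) = 2,065.18  (< 10,910 → use Q = 10,910 at tier-2 price)
TC(tier 1 (EOQ₁), Q≈2,052.2) = $654,971.63
TC(tier 2, Q≈10,910.0) = $655,738.67
Minimum at tier 1 (EOQ₁): $654,971.63

$654,971.63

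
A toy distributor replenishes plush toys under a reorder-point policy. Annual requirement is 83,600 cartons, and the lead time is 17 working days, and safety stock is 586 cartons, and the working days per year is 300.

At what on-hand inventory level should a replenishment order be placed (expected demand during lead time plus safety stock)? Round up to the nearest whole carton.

Daily demand d = 83,600 / 300 = 278.667 cartons/day
Demand during lead time = 278.667 × 17 = 4,737.33
Reorder point = 4,737.33 + 586 = 5,323.33 → round up

5,324 cartons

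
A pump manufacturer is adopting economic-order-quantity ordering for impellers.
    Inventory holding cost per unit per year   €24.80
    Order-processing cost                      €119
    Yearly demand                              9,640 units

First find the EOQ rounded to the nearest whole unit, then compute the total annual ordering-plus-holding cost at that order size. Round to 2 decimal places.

€7,543.15

EOQ = √(2DS/H) = √(2 × 9,640 × 119 / 24.8)
    = √(92,512.90) ≈ 304.16 → Q = 304 units
Annual ordering cost = (D/Q)·S = (9,640/304) × 119 = €3,773.55
Annual holding cost  = (Q/2)·H = (304/2) × 24.8 = €3,769.60
Total = €3,773.55 + €3,769.60 = €7,543.15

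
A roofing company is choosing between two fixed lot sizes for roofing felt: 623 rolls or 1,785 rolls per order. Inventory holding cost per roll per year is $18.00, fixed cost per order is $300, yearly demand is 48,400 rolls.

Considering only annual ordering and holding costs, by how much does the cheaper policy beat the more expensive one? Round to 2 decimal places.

For each Q, cost = (D/Q)·S + (Q/2)·H.
TC(623) = (48,400/623)×300 + (623/2)×18 = $28,913.58
TC(1,785) = (48,400/1,785)×300 + (1,785/2)×18 = $24,199.45
|ΔTC| = |$28,913.58 − $24,199.45| = $4,714.13

$4,714.13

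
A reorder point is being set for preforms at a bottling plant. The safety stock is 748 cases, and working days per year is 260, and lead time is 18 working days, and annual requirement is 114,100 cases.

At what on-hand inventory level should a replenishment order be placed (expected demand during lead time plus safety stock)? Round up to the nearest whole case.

8,648 cases

Daily demand d = 114,100 / 260 = 438.846 cases/day
Demand during lead time = 438.846 × 18 = 7,899.23
Reorder point = 7,899.23 + 748 = 8,647.23 → round up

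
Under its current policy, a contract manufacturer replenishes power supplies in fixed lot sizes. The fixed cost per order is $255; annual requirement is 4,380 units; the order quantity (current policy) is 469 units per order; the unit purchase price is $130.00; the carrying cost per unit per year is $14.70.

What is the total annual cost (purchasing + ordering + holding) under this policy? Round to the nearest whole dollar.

Ordering: D/Q × S = 4,380/469 × $255 = $2,381.45
Holding:  Q/2 × H = 469/2 × $14.7 = $3,447.15
Purchase cost = D·C = 4,380 × 130 = $569,400.00
Total = $2,381.45 + $3,447.15 + $569,400.00 = $575,228.60

$575,229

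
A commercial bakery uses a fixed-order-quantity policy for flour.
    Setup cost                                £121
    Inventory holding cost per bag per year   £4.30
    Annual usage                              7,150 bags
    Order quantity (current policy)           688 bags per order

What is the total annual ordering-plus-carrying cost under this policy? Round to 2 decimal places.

£2,736.69

Annual ordering cost = (D/Q)·S = (7,150/688) × 121 = £1,257.49
Annual holding cost  = (Q/2)·H = (688/2) × 4.3 = £1,479.20
Total = £1,257.49 + £1,479.20 = £2,736.69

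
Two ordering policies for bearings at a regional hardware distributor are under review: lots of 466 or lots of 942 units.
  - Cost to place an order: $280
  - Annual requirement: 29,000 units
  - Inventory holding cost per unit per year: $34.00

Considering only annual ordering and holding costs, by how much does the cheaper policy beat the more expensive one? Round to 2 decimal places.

TC(Q) = (D/Q)S + (Q/2)H
TC(466) = (29,000/466)×280 + (466/2)×34 = $25,346.89
TC(942) = (29,000/942)×280 + (942/2)×34 = $24,633.96
Lots of 942 are cheaper by $712.94.

$712.94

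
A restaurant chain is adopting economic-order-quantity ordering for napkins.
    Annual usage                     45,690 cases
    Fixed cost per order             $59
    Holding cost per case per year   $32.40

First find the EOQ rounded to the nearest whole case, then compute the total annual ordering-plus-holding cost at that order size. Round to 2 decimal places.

$13,216.73

Optimal lot size Q* = (2 × 45,690 × $59 / $32.4)^½ ≈ 407.92 → Q = 408 cases
Ordering: D/Q × S = 45,690/408 × $59 = $6,607.13
Holding:  Q/2 × H = 408/2 × $32.4 = $6,609.60
Total = $6,607.13 + $6,609.60 = $13,216.73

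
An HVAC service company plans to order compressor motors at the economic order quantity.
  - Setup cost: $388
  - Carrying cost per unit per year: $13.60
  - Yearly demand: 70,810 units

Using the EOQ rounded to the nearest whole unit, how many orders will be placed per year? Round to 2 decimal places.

Optimal lot size Q* = (2 × 70,810 × $388 / $13.6)^½ ≈ 2,010.06 → Q = 2,010
N = D/Q = 70,810/2,010 ≈ 35.229 orders/yr

35.23 orders per year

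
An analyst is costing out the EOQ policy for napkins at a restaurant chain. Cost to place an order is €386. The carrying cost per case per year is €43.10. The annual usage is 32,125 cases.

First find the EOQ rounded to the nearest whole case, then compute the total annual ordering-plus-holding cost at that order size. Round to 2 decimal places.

€32,694.07

2DS/H = 2·32,125·386/43.1 = 575,417.63
EOQ = √575,417.63 ≈ 758.56 → Q = 759 cases
Annual ordering cost = (D/Q)·S = (32,125/759) × 386 = €16,337.62
Annual holding cost  = (Q/2)·H = (759/2) × 43.1 = €16,356.45
Total = €16,337.62 + €16,356.45 = €32,694.07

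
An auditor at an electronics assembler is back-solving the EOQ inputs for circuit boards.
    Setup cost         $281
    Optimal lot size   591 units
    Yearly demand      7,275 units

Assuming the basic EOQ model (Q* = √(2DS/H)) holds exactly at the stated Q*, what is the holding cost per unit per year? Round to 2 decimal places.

From Q* = √(2DS/H) ⇒ Q*² = 2DS/H.
H = 2DS / Q² = 2 × 7,275 × 281 / 591² = 11.7056

$11.71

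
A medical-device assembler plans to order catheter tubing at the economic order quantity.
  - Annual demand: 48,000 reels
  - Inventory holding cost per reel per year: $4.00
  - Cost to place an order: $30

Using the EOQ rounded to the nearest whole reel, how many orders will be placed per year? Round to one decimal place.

56.5 orders per year

2DS/H = 2·48,000·30/4 = 720,000.00
EOQ = √720,000.00 ≈ 848.53 → Q = 849
Orders per year = D/Q = 48,000 / 849 = 56.537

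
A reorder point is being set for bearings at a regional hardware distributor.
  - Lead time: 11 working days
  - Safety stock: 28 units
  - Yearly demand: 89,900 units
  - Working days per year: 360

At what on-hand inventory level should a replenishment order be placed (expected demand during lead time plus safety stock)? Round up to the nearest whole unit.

Daily demand d = 89,900 / 360 = 249.722 units/day
Demand during lead time = 249.722 × 11 = 2,746.94
Reorder point = 2,746.94 + 28 = 2,774.94 → round up

2,775 units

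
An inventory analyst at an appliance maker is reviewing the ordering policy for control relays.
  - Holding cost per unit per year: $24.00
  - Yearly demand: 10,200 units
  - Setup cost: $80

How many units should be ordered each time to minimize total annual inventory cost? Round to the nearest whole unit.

2DS/H = 2·10,200·80/24 = 68,000.00
EOQ = √68,000.00 ≈ 260.77

261 units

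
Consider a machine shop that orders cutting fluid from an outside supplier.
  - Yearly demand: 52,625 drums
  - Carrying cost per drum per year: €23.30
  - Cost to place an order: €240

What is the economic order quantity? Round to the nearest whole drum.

Optimal lot size Q* = (2 × 52,625 × €240 / €23.3)^½ ≈ 1,041.21

1,041 drums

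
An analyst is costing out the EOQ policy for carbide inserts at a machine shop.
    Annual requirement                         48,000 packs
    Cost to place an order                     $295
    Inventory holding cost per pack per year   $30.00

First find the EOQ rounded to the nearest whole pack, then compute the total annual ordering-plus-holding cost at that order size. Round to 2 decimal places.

EOQ = √(2DS/H) = √(2 × 48,000 × 295 / 30)
    = √(944,000.00) ≈ 971.60 → Q = 972 packs
Ordering: D/Q × S = 48,000/972 × $295 = $14,567.90
Holding:  Q/2 × H = 972/2 × $30 = $14,580.00
Total = $14,567.90 + $14,580.00 = $29,147.90

$29,147.90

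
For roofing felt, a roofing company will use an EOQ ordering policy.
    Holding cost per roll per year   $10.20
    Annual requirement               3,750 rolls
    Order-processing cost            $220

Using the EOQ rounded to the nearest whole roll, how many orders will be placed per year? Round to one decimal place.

9.3 orders per year

2DS/H = 2·3,750·220/10.2 = 161,764.71
EOQ = √161,764.71 ≈ 402.20 → Q = 402
Orders per year = D/Q = 3,750 / 402 = 9.328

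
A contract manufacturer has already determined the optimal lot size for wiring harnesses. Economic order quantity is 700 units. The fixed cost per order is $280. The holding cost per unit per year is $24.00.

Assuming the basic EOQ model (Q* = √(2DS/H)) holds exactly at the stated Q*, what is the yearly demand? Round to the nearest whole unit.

21,000 units per year

From Q* = √(2DS/H) ⇒ Q*² = 2DS/H.
D = Q²H / (2S) = 700² × 24 / (2 × 280) = 21,000.00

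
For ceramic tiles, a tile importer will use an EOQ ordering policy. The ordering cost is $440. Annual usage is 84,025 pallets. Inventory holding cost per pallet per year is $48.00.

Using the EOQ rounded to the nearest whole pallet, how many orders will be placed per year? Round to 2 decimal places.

67.71 orders per year

Optimal lot size Q* = (2 × 84,025 × $440 / $48)^½ ≈ 1,241.15 → Q = 1,241
Orders per year = D/Q = 84,025 / 1,241 = 67.707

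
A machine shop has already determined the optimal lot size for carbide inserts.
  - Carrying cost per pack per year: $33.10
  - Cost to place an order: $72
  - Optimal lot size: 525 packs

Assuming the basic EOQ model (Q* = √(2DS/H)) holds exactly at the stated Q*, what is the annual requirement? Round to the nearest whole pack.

63,355 packs per year

EOQ relation: Q² = 2DS/H, so rearrange for the unknown.
D = Q²H / (2S) = 525² × 33.1 / (2 × 72) = 63,355.47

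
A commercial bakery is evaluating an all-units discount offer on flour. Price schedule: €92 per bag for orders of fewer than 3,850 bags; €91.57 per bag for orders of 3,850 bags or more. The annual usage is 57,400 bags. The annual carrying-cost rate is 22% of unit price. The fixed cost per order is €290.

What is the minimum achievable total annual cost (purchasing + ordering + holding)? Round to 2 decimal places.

H₁ = 22%×€92 = €20.2400;  H₂ = 22%×€91.57 = €20.1454
EOQ₁ = √(2×57,400×290/20.2400) = 1,282.52  (< 3,850, feasible at tier 1)
EOQ₂ = √(2×57,400×290/20.1454) = 1,285.53  (< 3,850 → use Q = 3,850 at tier-2 price)
TC(tier 1 (EOQ₁), Q≈1,282.5) = €5,306,758.24
TC(tier 2, Q≈3,850.0) = €5,299,221.53
Minimum at tier 2: €5,299,221.53

€5,299,221.53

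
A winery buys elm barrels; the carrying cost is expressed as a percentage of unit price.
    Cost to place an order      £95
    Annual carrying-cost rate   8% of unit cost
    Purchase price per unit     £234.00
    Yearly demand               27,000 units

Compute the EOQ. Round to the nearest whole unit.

H = i·C = 0.08 × £234 = £18.7200 per unit-year
Q* = √(2·D·S / H) = √(2·27,000·95 / 18.72) = √274,038.5 ≈ 523.49

523 units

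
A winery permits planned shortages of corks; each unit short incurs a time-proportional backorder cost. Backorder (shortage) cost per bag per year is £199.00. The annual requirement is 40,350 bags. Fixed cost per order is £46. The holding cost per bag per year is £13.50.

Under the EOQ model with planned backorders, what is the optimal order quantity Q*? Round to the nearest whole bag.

Q* = √(2DS/H) · √((H + b)/b)
   = √(2 × 40,350 × 46 / 13.5) · √((13.5 + 199) / 199)
   = 524.383 × 1.0334 ≈ 541.88

542 bags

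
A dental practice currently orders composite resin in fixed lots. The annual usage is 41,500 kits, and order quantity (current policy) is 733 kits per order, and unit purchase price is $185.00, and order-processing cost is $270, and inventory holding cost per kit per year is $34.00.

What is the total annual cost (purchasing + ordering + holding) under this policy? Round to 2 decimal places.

Ordering: D/Q × S = 41,500/733 × $270 = $15,286.49
Holding:  Q/2 × H = 733/2 × $34 = $12,461.00
Purchase cost = D·C = 41,500 × 185 = $7,677,500.00
Total = $15,286.49 + $12,461.00 + $7,677,500.00 = $7,705,247.49

$7,705,247.49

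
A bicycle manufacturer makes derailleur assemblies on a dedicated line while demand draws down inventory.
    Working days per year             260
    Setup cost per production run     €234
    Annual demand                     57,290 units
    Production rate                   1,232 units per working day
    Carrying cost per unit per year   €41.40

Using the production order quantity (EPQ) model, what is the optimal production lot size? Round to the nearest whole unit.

Daily demand d = 57,290/260 = 220.346; p = 1232; 1 − d/p = 0.82115
EPQ = √(2DS / (H(1 − d/p)))
    = √(2 × 57,290 × 234 / (41.4 × 0.82115)) ≈ 888.08

888 units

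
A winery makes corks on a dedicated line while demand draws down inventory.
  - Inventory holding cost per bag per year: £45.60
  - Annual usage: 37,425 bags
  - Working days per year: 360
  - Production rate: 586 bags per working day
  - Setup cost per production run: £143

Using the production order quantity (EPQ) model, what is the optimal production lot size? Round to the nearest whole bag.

534 bags

Daily demand d = 37,425/360 = 103.958; p = 586; 1 − d/p = 0.82260
EPQ = √(2DS / (H(1 − d/p)))
    = √(2 × 37,425 × 143 / (45.6 × 0.82260)) ≈ 534.18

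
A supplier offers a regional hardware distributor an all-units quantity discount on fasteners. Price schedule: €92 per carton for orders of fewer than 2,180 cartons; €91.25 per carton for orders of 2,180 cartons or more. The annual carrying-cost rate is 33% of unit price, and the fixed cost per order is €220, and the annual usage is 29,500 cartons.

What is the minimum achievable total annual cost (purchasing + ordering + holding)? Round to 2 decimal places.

H₁ = 33%×€92 = €30.3600;  H₂ = 33%×€91.25 = €30.1125
EOQ₁ = √(2×29,500×220/30.3600) = 653.86  (< 2,180, feasible at tier 1)
EOQ₂ = √(2×29,500×220/30.1125) = 656.54  (< 2,180 → use Q = 2,180 at tier-2 price)
TC(tier 1 (EOQ₁), Q≈653.9) = €2,733,851.27
TC(tier 2, Q≈2,180.0) = €2,727,674.69
Minimum at tier 2: €2,727,674.69

€2,727,674.69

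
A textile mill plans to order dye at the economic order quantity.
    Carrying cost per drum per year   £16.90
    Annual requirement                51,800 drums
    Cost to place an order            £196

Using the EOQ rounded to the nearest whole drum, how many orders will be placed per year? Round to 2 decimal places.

47.26 orders per year

EOQ = √(2DS/H) = √(2 × 51,800 × 196 / 16.9)
    = √(1,201,514.79) ≈ 1,096.14 → Q = 1,096
N = D/Q = 51,800/1,096 ≈ 47.263 orders/yr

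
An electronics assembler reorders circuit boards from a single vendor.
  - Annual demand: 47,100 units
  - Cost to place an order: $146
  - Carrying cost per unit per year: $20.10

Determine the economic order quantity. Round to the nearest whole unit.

827 units

Q* = √(2·D·S / H) = √(2·47,100·146 / 20.1) = √684,238.8 ≈ 827.19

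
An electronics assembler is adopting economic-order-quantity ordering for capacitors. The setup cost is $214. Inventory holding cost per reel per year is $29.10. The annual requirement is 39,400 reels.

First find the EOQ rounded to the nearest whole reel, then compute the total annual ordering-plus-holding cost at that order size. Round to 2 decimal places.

Optimal lot size Q* = (2 × 39,400 × $214 / $29.1)^½ ≈ 761.24 → Q = 761 reels
Orders/yr = 39,400/761 = 51.774; ordering cost = 51.774 × $214 = $11,079.63
Average inventory = 761/2 = 380.5; holding cost = 380.5 × $29.1 = $11,072.55
Total = $11,079.63 + $11,072.55 = $22,152.18

$22,152.18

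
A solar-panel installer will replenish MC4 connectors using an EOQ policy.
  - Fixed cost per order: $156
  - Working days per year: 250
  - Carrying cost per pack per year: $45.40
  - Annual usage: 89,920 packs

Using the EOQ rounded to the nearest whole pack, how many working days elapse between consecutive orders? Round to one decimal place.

2.2 days

Optimal lot size Q* = (2 × 89,920 × $156 / $45.4)^½ ≈ 786.10 → Q = 786 packs
T = Q/D × 250 days = 786/89,920 × 250 = 2.185 days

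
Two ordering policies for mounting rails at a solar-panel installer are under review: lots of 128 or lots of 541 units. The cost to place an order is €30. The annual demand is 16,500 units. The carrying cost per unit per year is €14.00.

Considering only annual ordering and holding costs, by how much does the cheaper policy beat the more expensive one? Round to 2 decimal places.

€61.22

TC(Q) = (D/Q)S + (Q/2)H
TC(128) = (16,500/128)×30 + (128/2)×14 = €4,763.19
TC(541) = (16,500/541)×30 + (541/2)×14 = €4,701.97
Cheaper: Q = 541.  Difference = €61.22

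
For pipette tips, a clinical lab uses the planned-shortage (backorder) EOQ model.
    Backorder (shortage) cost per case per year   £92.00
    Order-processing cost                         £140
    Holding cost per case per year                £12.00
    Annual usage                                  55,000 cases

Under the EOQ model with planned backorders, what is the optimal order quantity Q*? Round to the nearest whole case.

Basic EOQ = √(2·55,000·140/12) = 1,132.843
Backorder adjustment √((H+b)/b) = √((12+92)/92) = 1.0632
Q* = 1,132.843 × 1.0632 ≈ 1,204.46

1,204 cases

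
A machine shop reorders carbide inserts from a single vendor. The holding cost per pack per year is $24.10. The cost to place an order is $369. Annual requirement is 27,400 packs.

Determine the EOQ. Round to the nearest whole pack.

916 packs

EOQ = √(2DS/H) = √(2 × 27,400 × 369 / 24.1)
    = √(839,053.94) ≈ 916.00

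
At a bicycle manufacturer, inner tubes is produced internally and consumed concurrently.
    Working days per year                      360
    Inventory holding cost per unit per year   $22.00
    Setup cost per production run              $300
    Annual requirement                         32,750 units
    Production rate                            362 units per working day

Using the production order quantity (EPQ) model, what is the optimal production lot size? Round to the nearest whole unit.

d = 32,750/360 = 90.9722 units/day;  effective holding cost H(1 − d/p) = 22·(1 − 90.9722/362) = 16.47130
Q* = √(2DS / H_eff) = √(2·32,750·300 / 16.47130) ≈ 1,092.24

1,092 units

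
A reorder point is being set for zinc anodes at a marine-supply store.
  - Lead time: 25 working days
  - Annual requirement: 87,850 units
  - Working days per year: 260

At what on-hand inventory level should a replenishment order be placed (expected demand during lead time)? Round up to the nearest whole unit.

8,448 units

Daily demand d = 87,850 / 260 = 337.885 units/day
Demand during lead time = 337.885 × 25 = 8,447.12
Reorder point = 8,447.12 → round up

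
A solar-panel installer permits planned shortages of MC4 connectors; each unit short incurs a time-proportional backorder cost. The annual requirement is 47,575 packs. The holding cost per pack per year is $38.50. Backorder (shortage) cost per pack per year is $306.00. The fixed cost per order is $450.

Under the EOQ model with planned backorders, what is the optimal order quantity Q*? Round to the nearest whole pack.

Basic EOQ = √(2·47,575·450/38.5) = 1,054.582
Backorder adjustment √((H+b)/b) = √((38.5+306)/306) = 1.0610
Q* = 1,054.582 × 1.0610 ≈ 1,118.96

1,119 packs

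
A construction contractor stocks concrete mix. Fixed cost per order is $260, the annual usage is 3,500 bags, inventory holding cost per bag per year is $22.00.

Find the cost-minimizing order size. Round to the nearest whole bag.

288 bags

Optimal lot size Q* = (2 × 3,500 × $260 / $22)^½ ≈ 287.62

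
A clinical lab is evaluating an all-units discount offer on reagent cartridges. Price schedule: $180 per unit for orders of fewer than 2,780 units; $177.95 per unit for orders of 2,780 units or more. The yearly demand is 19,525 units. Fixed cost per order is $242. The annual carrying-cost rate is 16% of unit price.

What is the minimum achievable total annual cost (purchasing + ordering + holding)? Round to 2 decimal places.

H₁ = 16%×$180 = $28.8000;  H₂ = 16%×$177.95 = $28.4720
EOQ₁ = √(2×19,525×242/28.8000) = 572.82  (< 2,780, feasible at tier 1)
EOQ₂ = √(2×19,525×242/28.4720) = 576.12  (< 2,780 → use Q = 2,780 at tier-2 price)
TC(tier 1 (EOQ₁), Q≈572.8) = $3,530,997.36
TC(tier 2, Q≈2,780.0) = $3,515,749.49
Minimum at tier 2: $3,515,749.49

$3,515,749.49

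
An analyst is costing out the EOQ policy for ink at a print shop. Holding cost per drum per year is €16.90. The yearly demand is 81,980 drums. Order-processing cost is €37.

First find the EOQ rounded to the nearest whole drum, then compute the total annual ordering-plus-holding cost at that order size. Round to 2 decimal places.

Q* = √(2·D·S / H) = √(2·81,980·37 / 16.9) = √358,965.7 ≈ 599.14 → Q = 599 drums
Ordering: D/Q × S = 81,980/599 × €37 = €5,063.87
Holding:  Q/2 × H = 599/2 × €16.9 = €5,061.55
Total = €5,063.87 + €5,061.55 = €10,125.42

€10,125.42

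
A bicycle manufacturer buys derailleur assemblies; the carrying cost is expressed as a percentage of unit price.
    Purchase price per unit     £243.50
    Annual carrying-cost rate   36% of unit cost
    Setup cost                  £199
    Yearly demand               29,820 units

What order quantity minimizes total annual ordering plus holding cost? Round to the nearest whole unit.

H = i·C = 0.36 × £243.5 = £87.6600 per unit-year
Optimal lot size Q* = (2 × 29,820 × £199 / £87.66)^½ ≈ 367.95

368 units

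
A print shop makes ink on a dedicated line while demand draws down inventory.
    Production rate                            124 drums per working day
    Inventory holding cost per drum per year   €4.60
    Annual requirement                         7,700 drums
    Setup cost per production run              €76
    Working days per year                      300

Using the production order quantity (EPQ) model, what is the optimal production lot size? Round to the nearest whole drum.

566 drums

Daily demand d = 7,700/300 = 25.667; p = 124; 1 − d/p = 0.79301
EPQ = √(2DS / (H(1 − d/p)))
    = √(2 × 7,700 × 76 / (4.6 × 0.79301)) ≈ 566.43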